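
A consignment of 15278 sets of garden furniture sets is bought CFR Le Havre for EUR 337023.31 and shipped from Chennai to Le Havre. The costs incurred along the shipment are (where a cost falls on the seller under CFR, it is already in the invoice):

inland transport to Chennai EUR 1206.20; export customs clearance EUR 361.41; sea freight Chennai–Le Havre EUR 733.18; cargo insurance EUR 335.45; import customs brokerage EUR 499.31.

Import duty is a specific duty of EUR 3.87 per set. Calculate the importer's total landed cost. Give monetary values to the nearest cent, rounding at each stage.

Total landed cost: EUR 396983.93

CFR: the seller pays costs through ocean freight to the destination port, but not insurance.
Already in the invoice (seller's account under CFR): inland to port, export clearance, freight — exclude.
CIF value = CFR price + insurance = 337023.31 + 335.45 = 337358.76
Import duty = 15278 × 3.87 = 59125.86
Buyer bears: insurance 335.45 + brokerage 499.31 + duty 59125.86 = 59960.62
Landed cost = invoice 337023.31 + 59960.62 = 396983.93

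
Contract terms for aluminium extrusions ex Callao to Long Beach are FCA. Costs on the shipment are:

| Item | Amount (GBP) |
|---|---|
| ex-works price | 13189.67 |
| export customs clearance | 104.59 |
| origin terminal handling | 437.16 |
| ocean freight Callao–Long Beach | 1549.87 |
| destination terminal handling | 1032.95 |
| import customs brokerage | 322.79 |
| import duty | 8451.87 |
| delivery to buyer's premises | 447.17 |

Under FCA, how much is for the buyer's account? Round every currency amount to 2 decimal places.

Buyer's account: GBP 12241.81

FCA: the seller delivers export-cleared goods to the carrier; the buyer bears costs from that point.
Seller's account: goods 13189.67 + export clearance 104.59 = 13294.26
Buyer's account: origin terminal 437.16 + freight 1549.87 + destination terminal 1032.95 + brokerage 322.79 + duty 8451.87 + delivery 447.17 = 12241.81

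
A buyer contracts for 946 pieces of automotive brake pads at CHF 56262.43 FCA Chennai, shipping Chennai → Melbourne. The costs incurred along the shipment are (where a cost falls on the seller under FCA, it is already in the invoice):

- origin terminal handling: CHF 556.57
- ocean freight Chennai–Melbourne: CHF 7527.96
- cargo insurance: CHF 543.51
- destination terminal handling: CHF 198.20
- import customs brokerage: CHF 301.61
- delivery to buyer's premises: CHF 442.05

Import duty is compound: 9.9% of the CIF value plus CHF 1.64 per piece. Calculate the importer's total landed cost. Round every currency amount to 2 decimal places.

FCA: the seller delivers export-cleared goods to the carrier; the buyer bears costs from that point.
CIF value = FCA price + origin terminal + freight + insurance = 56262.43 + 556.57 + 7527.96 + 543.51 = 64890.47
Ad valorem component: 64890.47 × 9.9% = 6424.16
Specific component: 946 × 1.64 = 1551.44
Import duty = 6424.16 + 1551.44 = 7975.60
Buyer bears: origin terminal 556.57 + freight 7527.96 + insurance 543.51 + destination terminal 198.20 + brokerage 301.61 + delivery 442.05 + duty 7975.60 = 17545.50
Landed cost = invoice 56262.43 + 17545.50 = 73807.93

Total landed cost: CHF 73807.93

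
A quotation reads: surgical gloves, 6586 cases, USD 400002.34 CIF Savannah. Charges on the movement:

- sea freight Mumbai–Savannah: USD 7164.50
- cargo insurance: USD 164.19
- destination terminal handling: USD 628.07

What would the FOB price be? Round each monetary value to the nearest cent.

FOB price: USD 392673.65

Not relevant to the conversion: destination terminal — on the buyer under both terms; not part of either seller's price.
From CIF to FOB, the seller no longer bears: freight, insurance.
FOB price = 400002.34 − 7164.50 − 164.19 = 392673.65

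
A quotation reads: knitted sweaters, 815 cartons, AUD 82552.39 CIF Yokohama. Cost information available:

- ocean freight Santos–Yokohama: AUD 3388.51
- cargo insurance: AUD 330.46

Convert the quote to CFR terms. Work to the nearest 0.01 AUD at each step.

Not relevant to the conversion: freight — on the seller under both CIF and CFR; already in the CIF price and stays in the CFR price.
From CIF to CFR, the seller no longer bears: insurance.
CFR price = 82552.39 − 330.46 = 82221.93

CFR price: AUD 82221.93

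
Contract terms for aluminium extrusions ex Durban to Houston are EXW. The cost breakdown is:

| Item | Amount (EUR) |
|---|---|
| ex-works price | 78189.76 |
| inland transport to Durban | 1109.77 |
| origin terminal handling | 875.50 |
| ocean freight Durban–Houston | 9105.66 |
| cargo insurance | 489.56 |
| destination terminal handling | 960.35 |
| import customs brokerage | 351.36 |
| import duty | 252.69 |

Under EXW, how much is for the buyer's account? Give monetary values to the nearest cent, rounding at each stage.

EXW: the seller makes goods available at their premises; the buyer bears all onward costs.
Seller's account: goods 78189.76 = 78189.76
Buyer's account: inland to port 1109.77 + origin terminal 875.50 + freight 9105.66 + insurance 489.56 + destination terminal 960.35 + brokerage 351.36 + duty 252.69 = 13144.89

Buyer's account: EUR 13144.89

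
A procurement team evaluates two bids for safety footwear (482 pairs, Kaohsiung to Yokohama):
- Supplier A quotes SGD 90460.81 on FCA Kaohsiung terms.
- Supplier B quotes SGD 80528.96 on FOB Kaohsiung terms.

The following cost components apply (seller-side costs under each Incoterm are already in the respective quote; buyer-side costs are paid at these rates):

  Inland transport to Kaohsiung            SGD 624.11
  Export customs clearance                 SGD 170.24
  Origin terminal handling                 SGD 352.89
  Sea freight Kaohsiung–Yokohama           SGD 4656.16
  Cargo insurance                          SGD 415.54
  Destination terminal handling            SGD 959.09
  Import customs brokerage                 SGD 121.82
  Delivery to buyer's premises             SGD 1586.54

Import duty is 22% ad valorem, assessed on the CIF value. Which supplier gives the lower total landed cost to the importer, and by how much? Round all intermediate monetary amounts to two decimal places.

Supplier B is cheaper by SGD 12547.38

Supplier A (FCA):
CIF value = FCA price + origin terminal + freight + insurance = 90460.81 + 352.89 + 4656.16 + 415.54 = 95885.40
Import duty = 95885.40 × 22% = 21094.79
Buyer bears (A): 352.89 + 4656.16 + 415.54 + 959.09 + 121.82 + 1586.54 = 8092.04
Landed cost (A) = invoice 90460.81 + 8092.04 + duty 21094.79 = 119647.64
Supplier B (FOB):
CIF value = FOB price + freight + insurance = 80528.96 + 4656.16 + 415.54 = 85600.66
Import duty = 85600.66 × 22% = 18832.15
Buyer bears (B): 4656.16 + 415.54 + 959.09 + 121.82 + 1586.54 = 7739.15
Landed cost (B) = invoice 80528.96 + 7739.15 + duty 18832.15 = 107100.26
Difference = |119647.64 − 107100.26| = 12547.38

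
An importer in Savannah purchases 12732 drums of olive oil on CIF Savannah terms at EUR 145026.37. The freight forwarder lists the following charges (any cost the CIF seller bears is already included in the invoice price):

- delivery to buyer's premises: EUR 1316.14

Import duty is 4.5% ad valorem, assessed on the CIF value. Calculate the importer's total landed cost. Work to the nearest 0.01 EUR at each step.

Total landed cost: EUR 152868.70

CIF: the seller pays costs through ocean freight and marine insurance to the destination port.
The CIF price already equals the CIF value: 145026.37
Import duty = 145026.37 × 4.5% = 6526.19
Buyer bears: delivery 1316.14 + duty 6526.19 = 7842.33
Landed cost = invoice 145026.37 + 7842.33 = 152868.70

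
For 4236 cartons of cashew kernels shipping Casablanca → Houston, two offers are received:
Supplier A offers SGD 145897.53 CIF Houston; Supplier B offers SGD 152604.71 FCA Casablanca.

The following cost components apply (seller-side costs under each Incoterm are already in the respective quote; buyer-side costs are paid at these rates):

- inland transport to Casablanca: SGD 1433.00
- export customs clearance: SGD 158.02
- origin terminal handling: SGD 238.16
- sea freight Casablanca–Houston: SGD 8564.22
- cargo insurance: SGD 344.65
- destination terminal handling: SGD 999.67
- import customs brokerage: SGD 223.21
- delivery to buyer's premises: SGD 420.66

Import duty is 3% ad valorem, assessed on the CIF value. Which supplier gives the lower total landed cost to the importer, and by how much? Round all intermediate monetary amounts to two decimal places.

Supplier A (CIF):
The CIF price already equals the CIF value: 145897.53
Import duty = 145897.53 × 3% = 4376.93
Buyer bears (A): 999.67 + 223.21 + 420.66 = 1643.54
Landed cost (A) = invoice 145897.53 + 1643.54 + duty 4376.93 = 151918.00
Supplier B (FCA):
CIF value = FCA price + origin terminal + freight + insurance = 152604.71 + 238.16 + 8564.22 + 344.65 = 161751.74
Import duty = 161751.74 × 3% = 4852.55
Buyer bears (B): 238.16 + 8564.22 + 344.65 + 999.67 + 223.21 + 420.66 = 10790.57
Landed cost (B) = invoice 152604.71 + 10790.57 + duty 4852.55 = 168247.83
Difference = |151918.00 − 168247.83| = 16329.83

Supplier A is cheaper by SGD 16329.83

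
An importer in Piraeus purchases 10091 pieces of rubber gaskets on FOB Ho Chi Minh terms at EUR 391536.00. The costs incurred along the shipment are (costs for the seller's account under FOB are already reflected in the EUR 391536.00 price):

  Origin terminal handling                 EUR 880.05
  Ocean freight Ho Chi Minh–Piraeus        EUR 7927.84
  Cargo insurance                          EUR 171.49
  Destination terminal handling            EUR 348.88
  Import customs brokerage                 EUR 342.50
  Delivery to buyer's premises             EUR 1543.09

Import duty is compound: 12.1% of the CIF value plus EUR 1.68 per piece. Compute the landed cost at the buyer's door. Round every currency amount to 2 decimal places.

Total landed cost: EUR 467178.55

FOB: the seller bears costs until goods are on board at the origin port; the buyer bears freight, insurance and all costs thereafter.
Already in the invoice (seller's account under FOB): origin terminal — exclude.
CIF value = FOB price + freight + insurance = 391536.00 + 7927.84 + 171.49 = 399635.33
Ad valorem component: 399635.33 × 12.1% = 48355.87
Specific component: 10091 × 1.68 = 16952.88
Import duty = 48355.87 + 16952.88 = 65308.75
Buyer bears: freight 7927.84 + insurance 171.49 + destination terminal 348.88 + brokerage 342.50 + delivery 1543.09 + duty 65308.75 = 75642.55
Landed cost = invoice 391536.00 + 75642.55 = 467178.55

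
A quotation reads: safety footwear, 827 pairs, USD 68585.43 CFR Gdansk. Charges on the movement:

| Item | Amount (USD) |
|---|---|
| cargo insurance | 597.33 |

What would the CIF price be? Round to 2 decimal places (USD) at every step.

CIF price: USD 69182.76

From CFR to CIF, the seller additionally bears: insurance.
CIF price = 68585.43 + 597.33 = 69182.76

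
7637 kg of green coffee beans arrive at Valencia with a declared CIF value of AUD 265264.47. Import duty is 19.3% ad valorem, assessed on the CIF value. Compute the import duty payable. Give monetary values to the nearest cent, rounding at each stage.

Import duty: AUD 51196.04

Import duty = 265264.47 × 19.3% = 51196.04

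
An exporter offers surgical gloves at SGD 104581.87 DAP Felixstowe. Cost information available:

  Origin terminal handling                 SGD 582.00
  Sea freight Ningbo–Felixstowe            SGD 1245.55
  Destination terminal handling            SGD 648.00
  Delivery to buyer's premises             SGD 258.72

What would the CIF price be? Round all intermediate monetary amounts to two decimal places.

CIF price: SGD 103675.15

Not relevant to the conversion: freight, origin terminal — on the seller under both DAP and CIF; already in the DAP price and stays in the CIF price.
From DAP to CIF, the seller no longer bears: destination terminal, delivery.
CIF price = 104581.87 − 648.00 − 258.72 = 103675.15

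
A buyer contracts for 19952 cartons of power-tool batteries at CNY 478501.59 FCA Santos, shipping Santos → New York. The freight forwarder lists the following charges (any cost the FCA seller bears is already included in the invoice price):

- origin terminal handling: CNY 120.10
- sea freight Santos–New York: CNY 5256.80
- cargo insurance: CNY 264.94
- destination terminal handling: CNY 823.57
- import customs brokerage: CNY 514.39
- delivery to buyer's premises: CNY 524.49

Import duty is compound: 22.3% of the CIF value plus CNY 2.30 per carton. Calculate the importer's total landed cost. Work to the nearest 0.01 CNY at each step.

FCA: the seller delivers export-cleared goods to the carrier; the buyer bears costs from that point.
CIF value = FCA price + origin terminal + freight + insurance = 478501.59 + 120.10 + 5256.80 + 264.94 = 484143.43
Ad valorem component: 484143.43 × 22.3% = 107963.98
Specific component: 19952 × 2.30 = 45889.60
Import duty = 107963.98 + 45889.60 = 153853.58
Buyer bears: origin terminal 120.10 + freight 5256.80 + insurance 264.94 + destination terminal 823.57 + brokerage 514.39 + delivery 524.49 + duty 153853.58 = 161357.87
Landed cost = invoice 478501.59 + 161357.87 = 639859.46

Total landed cost: CNY 639859.46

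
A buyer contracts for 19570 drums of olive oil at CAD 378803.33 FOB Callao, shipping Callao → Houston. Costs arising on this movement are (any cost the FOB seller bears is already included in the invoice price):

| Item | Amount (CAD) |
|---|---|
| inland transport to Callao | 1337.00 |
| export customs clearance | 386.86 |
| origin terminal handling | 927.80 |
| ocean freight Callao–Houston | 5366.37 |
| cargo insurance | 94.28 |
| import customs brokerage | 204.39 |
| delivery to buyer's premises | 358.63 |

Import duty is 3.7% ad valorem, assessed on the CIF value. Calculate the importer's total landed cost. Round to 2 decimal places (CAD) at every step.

Total landed cost: CAD 399044.77

FOB: the seller bears costs until goods are on board at the origin port; the buyer bears freight, insurance and all costs thereafter.
Already in the invoice (seller's account under FOB): inland to port, export clearance, origin terminal — exclude.
CIF value = FOB price + freight + insurance = 378803.33 + 5366.37 + 94.28 = 384263.98
Import duty = 384263.98 × 3.7% = 14217.77
Buyer bears: freight 5366.37 + insurance 94.28 + brokerage 204.39 + delivery 358.63 + duty 14217.77 = 20241.44
Landed cost = invoice 378803.33 + 20241.44 = 399044.77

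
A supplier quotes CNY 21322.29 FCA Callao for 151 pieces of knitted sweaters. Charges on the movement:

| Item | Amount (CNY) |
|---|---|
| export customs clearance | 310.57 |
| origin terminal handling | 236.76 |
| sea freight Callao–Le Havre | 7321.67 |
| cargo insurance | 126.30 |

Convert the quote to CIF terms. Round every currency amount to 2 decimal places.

CIF price: CNY 29007.02

Not relevant to the conversion: export clearance — on the seller under both FCA and CIF; already in the FCA price and stays in the CIF price.
From FCA to CIF, the seller additionally bears: origin terminal, freight, insurance.
CIF price = 21322.29 + 236.76 + 7321.67 + 126.30 = 29007.02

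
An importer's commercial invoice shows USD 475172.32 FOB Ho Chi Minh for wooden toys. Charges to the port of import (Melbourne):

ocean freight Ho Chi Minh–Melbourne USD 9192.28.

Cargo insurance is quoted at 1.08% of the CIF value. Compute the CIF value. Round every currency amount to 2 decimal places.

Let C be the CIF value. C = FOB price + freight + 1.08% × C
C − 1.08% × C = 475172.32 + 9192.28
0.9892 × C = 484364.60
C = 484364.60 / 0.9892 = 489652.85
Insurance premium = 1.08% × 489652.85 = 5288.25

CIF value: USD 489652.85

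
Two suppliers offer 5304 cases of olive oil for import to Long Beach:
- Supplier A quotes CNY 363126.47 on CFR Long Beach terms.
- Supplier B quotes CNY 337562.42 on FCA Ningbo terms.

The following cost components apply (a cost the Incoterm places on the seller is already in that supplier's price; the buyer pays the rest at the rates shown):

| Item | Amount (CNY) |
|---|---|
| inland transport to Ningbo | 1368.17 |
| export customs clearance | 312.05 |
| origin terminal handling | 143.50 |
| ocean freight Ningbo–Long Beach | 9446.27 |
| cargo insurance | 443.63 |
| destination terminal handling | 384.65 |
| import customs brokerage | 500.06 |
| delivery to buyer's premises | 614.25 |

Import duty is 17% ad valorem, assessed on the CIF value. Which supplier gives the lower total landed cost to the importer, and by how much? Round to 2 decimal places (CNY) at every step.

Supplier B is cheaper by CNY 18689.91

Supplier A (CFR):
CIF value = CFR price + insurance = 363126.47 + 443.63 = 363570.10
Import duty = 363570.10 × 17% = 61806.92
Buyer bears (A): 443.63 + 384.65 + 500.06 + 614.25 = 1942.59
Landed cost (A) = invoice 363126.47 + 1942.59 + duty 61806.92 = 426875.98
Supplier B (FCA):
CIF value = FCA price + origin terminal + freight + insurance = 337562.42 + 143.50 + 9446.27 + 443.63 = 347595.82
Import duty = 347595.82 × 17% = 59091.29
Buyer bears (B): 143.50 + 9446.27 + 443.63 + 384.65 + 500.06 + 614.25 = 11532.36
Landed cost (B) = invoice 337562.42 + 11532.36 + duty 59091.29 = 408186.07
Difference = |426875.98 − 408186.07| = 18689.91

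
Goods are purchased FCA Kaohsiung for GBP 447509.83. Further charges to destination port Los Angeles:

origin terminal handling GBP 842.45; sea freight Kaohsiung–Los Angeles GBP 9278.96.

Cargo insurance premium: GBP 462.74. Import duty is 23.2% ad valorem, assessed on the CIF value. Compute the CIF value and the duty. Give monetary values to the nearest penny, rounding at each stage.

CIF value: GBP 458093.98; import duty: GBP 106277.80

CIF = FCA price + pre-shipment costs + freight + insurance
CIF = 447509.83 + 842.45 + 9278.96 + 462.74 = 458093.98
Import duty = 458093.98 × 23.2% = 106277.80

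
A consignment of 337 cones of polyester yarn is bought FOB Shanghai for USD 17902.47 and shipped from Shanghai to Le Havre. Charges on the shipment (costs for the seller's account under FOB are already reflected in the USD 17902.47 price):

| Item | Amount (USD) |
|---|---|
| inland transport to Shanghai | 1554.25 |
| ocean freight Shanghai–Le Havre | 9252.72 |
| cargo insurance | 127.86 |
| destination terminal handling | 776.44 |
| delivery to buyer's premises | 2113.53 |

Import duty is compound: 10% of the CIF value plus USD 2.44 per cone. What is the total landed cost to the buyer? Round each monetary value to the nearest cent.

FOB: the seller bears costs until goods are on board at the origin port; the buyer bears freight, insurance and all costs thereafter.
Already in the invoice (seller's account under FOB): inland to port — exclude.
CIF value = FOB price + freight + insurance = 17902.47 + 9252.72 + 127.86 = 27283.05
Ad valorem component: 27283.05 × 10% = 2728.31
Specific component: 337 × 2.44 = 822.28
Import duty = 2728.31 + 822.28 = 3550.59
Buyer bears: freight 9252.72 + insurance 127.86 + destination terminal 776.44 + delivery 2113.53 + duty 3550.59 = 15821.14
Landed cost = invoice 17902.47 + 15821.14 = 33723.61

Total landed cost: USD 33723.61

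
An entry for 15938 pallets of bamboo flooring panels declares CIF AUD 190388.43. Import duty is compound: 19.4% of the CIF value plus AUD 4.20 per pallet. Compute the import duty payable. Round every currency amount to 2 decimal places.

Import duty: AUD 103874.96

Ad valorem component: 190388.43 × 19.4% = 36935.36
Specific component: 15938 × 4.20 = 66939.60
Import duty = 36935.36 + 66939.60 = 103874.96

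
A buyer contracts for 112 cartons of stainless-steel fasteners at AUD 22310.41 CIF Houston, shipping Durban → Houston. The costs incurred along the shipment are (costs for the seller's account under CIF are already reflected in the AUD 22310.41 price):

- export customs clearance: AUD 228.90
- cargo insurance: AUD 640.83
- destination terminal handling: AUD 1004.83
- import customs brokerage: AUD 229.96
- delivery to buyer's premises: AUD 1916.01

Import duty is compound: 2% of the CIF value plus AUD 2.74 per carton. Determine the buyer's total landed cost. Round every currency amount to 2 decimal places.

CIF: the seller pays costs through ocean freight and marine insurance to the destination port.
Already in the invoice (seller's account under CIF): export clearance, insurance — exclude.
The CIF price already equals the CIF value: 22310.41
Ad valorem component: 22310.41 × 2% = 446.21
Specific component: 112 × 2.74 = 306.88
Import duty = 446.21 + 306.88 = 753.09
Buyer bears: destination terminal 1004.83 + brokerage 229.96 + delivery 1916.01 + duty 753.09 = 3903.89
Landed cost = invoice 22310.41 + 3903.89 = 26214.30

Total landed cost: AUD 26214.30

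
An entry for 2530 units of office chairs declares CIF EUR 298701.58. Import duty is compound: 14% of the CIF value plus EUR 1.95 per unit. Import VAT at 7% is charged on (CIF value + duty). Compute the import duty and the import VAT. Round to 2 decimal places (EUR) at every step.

Import duty: EUR 46751.72; import VAT: EUR 24181.73

Ad valorem component: 298701.58 × 14% = 41818.22
Specific component: 2530 × 1.95 = 4933.50
Import duty = 41818.22 + 4933.50 = 46751.72
VAT base = CIF + duty = 298701.58 + 46751.72 = 345453.30
Import VAT = 345453.30 × 7% = 24181.73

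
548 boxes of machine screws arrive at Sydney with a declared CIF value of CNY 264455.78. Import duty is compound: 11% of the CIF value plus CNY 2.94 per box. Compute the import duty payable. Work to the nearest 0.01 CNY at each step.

Ad valorem component: 264455.78 × 11% = 29090.14
Specific component: 548 × 2.94 = 1611.12
Import duty = 29090.14 + 1611.12 = 30701.26

Import duty: CNY 30701.26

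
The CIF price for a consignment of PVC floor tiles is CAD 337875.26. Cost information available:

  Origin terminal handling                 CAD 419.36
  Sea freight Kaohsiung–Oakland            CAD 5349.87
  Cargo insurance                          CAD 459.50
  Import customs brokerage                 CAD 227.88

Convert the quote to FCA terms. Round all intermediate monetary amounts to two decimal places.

FCA price: CAD 331646.53

Not relevant to the conversion: brokerage — on the buyer under both terms; not part of either seller's price.
From CIF to FCA, the seller no longer bears: origin terminal, freight, insurance.
FCA price = 337875.26 − 419.36 − 5349.87 − 459.50 = 331646.53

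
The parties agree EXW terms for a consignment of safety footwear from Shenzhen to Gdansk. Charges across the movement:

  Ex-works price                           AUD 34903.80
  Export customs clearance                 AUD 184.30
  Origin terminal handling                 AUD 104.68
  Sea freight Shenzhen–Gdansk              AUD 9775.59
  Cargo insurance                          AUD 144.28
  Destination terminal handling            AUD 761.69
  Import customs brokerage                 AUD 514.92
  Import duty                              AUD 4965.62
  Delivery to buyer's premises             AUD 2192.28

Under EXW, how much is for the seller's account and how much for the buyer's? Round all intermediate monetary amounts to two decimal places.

EXW: the seller makes goods available at their premises; the buyer bears all onward costs.
Seller's account: goods 34903.80 = 34903.80
Buyer's account: export clearance 184.30 + origin terminal 104.68 + freight 9775.59 + insurance 144.28 + destination terminal 761.69 + brokerage 514.92 + duty 4965.62 + delivery 2192.28 = 18643.36

Seller: AUD 34903.80; buyer: AUD 18643.36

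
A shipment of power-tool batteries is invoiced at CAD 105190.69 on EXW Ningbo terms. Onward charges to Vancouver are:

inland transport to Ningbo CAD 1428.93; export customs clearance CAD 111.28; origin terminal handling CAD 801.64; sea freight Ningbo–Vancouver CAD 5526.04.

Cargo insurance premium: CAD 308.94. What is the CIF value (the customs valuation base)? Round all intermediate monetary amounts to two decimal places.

CIF value: CAD 113367.52

CIF = EXW price + pre-shipment costs + freight + insurance
CIF = 105190.69 + 1428.93 + 111.28 + 801.64 + 5526.04 + 308.94 = 113367.52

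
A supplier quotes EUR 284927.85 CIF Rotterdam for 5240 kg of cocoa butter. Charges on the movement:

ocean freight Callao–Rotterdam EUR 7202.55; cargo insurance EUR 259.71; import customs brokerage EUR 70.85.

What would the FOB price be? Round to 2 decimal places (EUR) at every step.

FOB price: EUR 277465.59

Not relevant to the conversion: brokerage — on the buyer under both terms; not part of either seller's price.
From CIF to FOB, the seller no longer bears: freight, insurance.
FOB price = 284927.85 − 7202.55 − 259.71 = 277465.59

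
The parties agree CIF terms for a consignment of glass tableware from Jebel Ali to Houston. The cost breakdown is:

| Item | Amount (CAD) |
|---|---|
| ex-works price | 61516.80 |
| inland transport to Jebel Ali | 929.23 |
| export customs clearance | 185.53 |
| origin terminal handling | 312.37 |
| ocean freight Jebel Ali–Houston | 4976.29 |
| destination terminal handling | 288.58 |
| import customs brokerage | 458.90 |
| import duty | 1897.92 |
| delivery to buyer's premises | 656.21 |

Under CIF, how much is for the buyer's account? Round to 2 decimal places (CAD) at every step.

CIF: the seller pays costs through ocean freight and marine insurance to the destination port.
Seller's account: goods 61516.80 + inland to port 929.23 + export clearance 185.53 + origin terminal 312.37 + freight 4976.29 = 67920.22
Buyer's account: destination terminal 288.58 + brokerage 458.90 + duty 1897.92 + delivery 656.21 = 3301.61

Buyer's account: CAD 3301.61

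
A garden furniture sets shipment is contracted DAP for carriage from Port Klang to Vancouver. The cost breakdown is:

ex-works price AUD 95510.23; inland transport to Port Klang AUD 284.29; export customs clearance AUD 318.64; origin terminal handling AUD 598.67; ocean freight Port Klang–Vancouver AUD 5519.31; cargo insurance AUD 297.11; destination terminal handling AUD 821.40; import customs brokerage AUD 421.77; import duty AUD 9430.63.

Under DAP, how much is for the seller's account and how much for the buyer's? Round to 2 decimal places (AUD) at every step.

Seller: AUD 103349.65; buyer: AUD 9852.40

DAP: the seller bears all costs to the named destination except import duty and clearance.
Seller's account: goods 95510.23 + inland to port 284.29 + export clearance 318.64 + origin terminal 598.67 + freight 5519.31 + insurance 297.11 + destination terminal 821.40 = 103349.65
Buyer's account: brokerage 421.77 + duty 9430.63 = 9852.40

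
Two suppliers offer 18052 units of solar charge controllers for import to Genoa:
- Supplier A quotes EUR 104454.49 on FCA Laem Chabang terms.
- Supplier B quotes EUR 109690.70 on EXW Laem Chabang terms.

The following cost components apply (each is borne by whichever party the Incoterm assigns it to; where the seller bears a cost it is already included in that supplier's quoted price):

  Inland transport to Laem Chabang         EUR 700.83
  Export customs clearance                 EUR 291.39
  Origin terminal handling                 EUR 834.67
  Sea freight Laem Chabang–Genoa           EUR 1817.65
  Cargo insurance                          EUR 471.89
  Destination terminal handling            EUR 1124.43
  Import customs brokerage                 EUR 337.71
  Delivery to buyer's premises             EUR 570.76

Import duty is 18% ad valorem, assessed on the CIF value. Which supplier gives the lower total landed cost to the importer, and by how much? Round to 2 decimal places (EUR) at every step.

Supplier A (FCA):
CIF value = FCA price + origin terminal + freight + insurance = 104454.49 + 834.67 + 1817.65 + 471.89 = 107578.70
Import duty = 107578.70 × 18% = 19364.17
Buyer bears (A): 834.67 + 1817.65 + 471.89 + 1124.43 + 337.71 + 570.76 = 5157.11
Landed cost (A) = invoice 104454.49 + 5157.11 + duty 19364.17 = 128975.77
Supplier B (EXW):
CIF value = EXW price + inland to port + export clearance + origin terminal + freight + insurance = 109690.70 + 700.83 + 291.39 + 834.67 + 1817.65 + 471.89 = 113807.13
Import duty = 113807.13 × 18% = 20485.28
Buyer bears (B): 700.83 + 291.39 + 834.67 + 1817.65 + 471.89 + 1124.43 + 337.71 + 570.76 = 6149.33
Landed cost (B) = invoice 109690.70 + 6149.33 + duty 20485.28 = 136325.31
Difference = |128975.77 − 136325.31| = 7349.54

Supplier A is cheaper by EUR 7349.54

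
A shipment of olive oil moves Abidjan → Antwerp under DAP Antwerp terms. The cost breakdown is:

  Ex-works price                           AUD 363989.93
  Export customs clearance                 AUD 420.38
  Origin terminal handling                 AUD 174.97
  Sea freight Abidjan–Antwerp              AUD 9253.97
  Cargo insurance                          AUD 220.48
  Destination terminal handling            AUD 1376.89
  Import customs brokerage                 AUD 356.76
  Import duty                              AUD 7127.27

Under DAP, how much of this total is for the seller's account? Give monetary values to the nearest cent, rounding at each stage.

Seller's account: AUD 375436.62

DAP: the seller bears all costs to the named destination except import duty and clearance.
Seller's account: goods 363989.93 + export clearance 420.38 + origin terminal 174.97 + freight 9253.97 + insurance 220.48 + destination terminal 1376.89 = 375436.62
Buyer's account: brokerage 356.76 + duty 7127.27 = 7484.03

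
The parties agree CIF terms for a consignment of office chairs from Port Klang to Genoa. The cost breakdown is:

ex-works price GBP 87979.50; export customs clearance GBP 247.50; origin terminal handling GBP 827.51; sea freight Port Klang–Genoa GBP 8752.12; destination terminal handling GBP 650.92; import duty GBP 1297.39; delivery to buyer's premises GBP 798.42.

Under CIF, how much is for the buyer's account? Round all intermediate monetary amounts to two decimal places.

CIF: the seller pays costs through ocean freight and marine insurance to the destination port.
Seller's account: goods 87979.50 + export clearance 247.50 + origin terminal 827.51 + freight 8752.12 = 97806.63
Buyer's account: destination terminal 650.92 + duty 1297.39 + delivery 798.42 = 2746.73

Buyer's account: GBP 2746.73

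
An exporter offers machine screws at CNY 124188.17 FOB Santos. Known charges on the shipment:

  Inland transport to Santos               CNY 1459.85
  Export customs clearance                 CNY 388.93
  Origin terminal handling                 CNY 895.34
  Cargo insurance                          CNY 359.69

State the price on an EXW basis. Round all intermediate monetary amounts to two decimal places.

EXW price: CNY 121444.05

Not relevant to the conversion: insurance — on the buyer under both terms; not part of either seller's price.
From FOB to EXW, the seller no longer bears: inland to port, export clearance, origin terminal.
EXW price = 124188.17 − 1459.85 − 388.93 − 895.34 = 121444.05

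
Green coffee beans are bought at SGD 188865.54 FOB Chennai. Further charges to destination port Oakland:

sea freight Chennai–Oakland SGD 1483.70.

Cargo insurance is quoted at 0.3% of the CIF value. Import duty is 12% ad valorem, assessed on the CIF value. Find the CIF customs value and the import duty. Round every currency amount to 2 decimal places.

Let C be the CIF value. C = FOB price + freight + 0.3% × C
C − 0.3% × C = 188865.54 + 1483.70
0.997 × C = 190349.24
C = 190349.24 / 0.997 = 190922.01
Insurance premium = 0.3% × 190922.01 = 572.77
Import duty = 190922.01 × 12% = 22910.64

CIF value: SGD 190922.01; import duty: SGD 22910.64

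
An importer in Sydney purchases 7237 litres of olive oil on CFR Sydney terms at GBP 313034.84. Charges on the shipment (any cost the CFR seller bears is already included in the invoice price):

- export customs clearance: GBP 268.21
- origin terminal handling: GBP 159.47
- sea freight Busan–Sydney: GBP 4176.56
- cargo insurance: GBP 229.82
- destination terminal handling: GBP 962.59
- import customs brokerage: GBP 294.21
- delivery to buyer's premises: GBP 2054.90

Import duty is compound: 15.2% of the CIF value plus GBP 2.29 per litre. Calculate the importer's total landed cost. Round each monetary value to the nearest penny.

Total landed cost: GBP 380765.32

CFR: the seller pays costs through ocean freight to the destination port, but not insurance.
Already in the invoice (seller's account under CFR): export clearance, origin terminal, freight — exclude.
CIF value = CFR price + insurance = 313034.84 + 229.82 = 313264.66
Ad valorem component: 313264.66 × 15.2% = 47616.23
Specific component: 7237 × 2.29 = 16572.73
Import duty = 47616.23 + 16572.73 = 64188.96
Buyer bears: insurance 229.82 + destination terminal 962.59 + brokerage 294.21 + delivery 2054.90 + duty 64188.96 = 67730.48
Landed cost = invoice 313034.84 + 67730.48 = 380765.32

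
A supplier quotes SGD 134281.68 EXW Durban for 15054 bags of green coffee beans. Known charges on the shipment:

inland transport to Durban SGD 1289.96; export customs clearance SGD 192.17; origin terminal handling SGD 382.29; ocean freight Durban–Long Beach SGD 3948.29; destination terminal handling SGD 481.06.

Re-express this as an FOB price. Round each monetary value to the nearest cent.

FOB price: SGD 136146.10

Not relevant to the conversion: destination terminal, freight — on the buyer under both terms; not part of either seller's price.
From EXW to FOB, the seller additionally bears: inland to port, export clearance, origin terminal.
FOB price = 134281.68 + 1289.96 + 192.17 + 382.29 = 136146.10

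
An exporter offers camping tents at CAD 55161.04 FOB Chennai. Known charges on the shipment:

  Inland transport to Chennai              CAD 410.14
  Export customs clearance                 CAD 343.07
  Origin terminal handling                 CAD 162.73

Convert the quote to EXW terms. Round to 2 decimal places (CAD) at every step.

From FOB to EXW, the seller no longer bears: inland to port, export clearance, origin terminal.
EXW price = 55161.04 − 410.14 − 343.07 − 162.73 = 54245.10

EXW price: CAD 54245.10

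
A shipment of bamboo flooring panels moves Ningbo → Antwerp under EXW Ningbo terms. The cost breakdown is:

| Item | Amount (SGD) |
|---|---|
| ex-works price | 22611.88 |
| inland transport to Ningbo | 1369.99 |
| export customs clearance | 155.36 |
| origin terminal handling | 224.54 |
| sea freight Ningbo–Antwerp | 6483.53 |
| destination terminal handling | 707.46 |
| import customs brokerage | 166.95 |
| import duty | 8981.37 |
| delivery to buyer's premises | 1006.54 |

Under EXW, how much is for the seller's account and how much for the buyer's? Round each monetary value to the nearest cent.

Seller: SGD 22611.88; buyer: SGD 19095.74

EXW: the seller makes goods available at their premises; the buyer bears all onward costs.
Seller's account: goods 22611.88 = 22611.88
Buyer's account: inland to port 1369.99 + export clearance 155.36 + origin terminal 224.54 + freight 6483.53 + destination terminal 707.46 + brokerage 166.95 + duty 8981.37 + delivery 1006.54 = 19095.74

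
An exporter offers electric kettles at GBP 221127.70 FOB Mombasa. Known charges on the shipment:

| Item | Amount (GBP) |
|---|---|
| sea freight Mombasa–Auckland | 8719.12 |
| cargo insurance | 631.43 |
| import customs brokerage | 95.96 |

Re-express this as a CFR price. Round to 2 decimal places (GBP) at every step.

Not relevant to the conversion: insurance, brokerage — on the buyer under both terms; not part of either seller's price.
From FOB to CFR, the seller additionally bears: freight.
CFR price = 221127.70 + 8719.12 = 229846.82

CFR price: GBP 229846.82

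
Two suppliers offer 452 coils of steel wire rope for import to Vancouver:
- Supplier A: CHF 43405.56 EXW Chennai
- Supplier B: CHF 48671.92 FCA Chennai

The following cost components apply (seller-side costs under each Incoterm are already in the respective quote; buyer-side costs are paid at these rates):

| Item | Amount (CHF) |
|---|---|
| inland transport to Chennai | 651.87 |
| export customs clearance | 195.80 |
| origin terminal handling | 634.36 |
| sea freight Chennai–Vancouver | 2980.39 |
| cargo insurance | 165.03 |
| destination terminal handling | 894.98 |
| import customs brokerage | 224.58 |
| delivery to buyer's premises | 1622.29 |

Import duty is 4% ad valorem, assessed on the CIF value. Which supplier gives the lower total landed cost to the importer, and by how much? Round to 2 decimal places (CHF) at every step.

Supplier A (EXW):
CIF value = EXW price + inland to port + export clearance + origin terminal + freight + insurance = 43405.56 + 651.87 + 195.80 + 634.36 + 2980.39 + 165.03 = 48033.01
Import duty = 48033.01 × 4% = 1921.32
Buyer bears (A): 651.87 + 195.80 + 634.36 + 2980.39 + 165.03 + 894.98 + 224.58 + 1622.29 = 7369.30
Landed cost (A) = invoice 43405.56 + 7369.30 + duty 1921.32 = 52696.18
Supplier B (FCA):
CIF value = FCA price + origin terminal + freight + insurance = 48671.92 + 634.36 + 2980.39 + 165.03 = 52451.70
Import duty = 52451.70 × 4% = 2098.07
Buyer bears (B): 634.36 + 2980.39 + 165.03 + 894.98 + 224.58 + 1622.29 = 6521.63
Landed cost (B) = invoice 48671.92 + 6521.63 + duty 2098.07 = 57291.62
Difference = |52696.18 − 57291.62| = 4595.44

Supplier A is cheaper by CHF 4595.44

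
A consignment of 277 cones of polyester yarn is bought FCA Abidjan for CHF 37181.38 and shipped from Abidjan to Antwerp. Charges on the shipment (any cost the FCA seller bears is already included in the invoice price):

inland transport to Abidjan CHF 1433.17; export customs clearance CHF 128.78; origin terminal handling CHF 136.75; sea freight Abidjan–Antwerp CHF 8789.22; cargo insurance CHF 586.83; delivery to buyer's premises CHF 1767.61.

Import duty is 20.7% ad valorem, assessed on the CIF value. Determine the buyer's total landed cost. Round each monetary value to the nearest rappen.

Total landed cost: CHF 58127.49

FCA: the seller delivers export-cleared goods to the carrier; the buyer bears costs from that point.
Already in the invoice (seller's account under FCA): inland to port, export clearance — exclude.
CIF value = FCA price + origin terminal + freight + insurance = 37181.38 + 136.75 + 8789.22 + 586.83 = 46694.18
Import duty = 46694.18 × 20.7% = 9665.70
Buyer bears: origin terminal 136.75 + freight 8789.22 + insurance 586.83 + delivery 1767.61 + duty 9665.70 = 20946.11
Landed cost = invoice 37181.38 + 20946.11 = 58127.49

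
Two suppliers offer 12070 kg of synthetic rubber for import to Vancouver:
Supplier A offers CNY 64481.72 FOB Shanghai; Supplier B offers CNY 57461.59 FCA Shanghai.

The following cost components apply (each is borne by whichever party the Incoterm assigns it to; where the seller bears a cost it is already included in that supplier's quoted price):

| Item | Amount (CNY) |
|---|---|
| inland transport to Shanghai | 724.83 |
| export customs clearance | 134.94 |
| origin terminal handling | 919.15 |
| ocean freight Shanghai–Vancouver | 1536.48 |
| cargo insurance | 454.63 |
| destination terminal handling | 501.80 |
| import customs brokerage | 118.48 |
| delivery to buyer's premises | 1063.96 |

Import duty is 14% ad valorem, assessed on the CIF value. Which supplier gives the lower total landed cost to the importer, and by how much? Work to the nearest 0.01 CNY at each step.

Supplier B is cheaper by CNY 6955.12

Supplier A (FOB):
CIF value = FOB price + freight + insurance = 64481.72 + 1536.48 + 454.63 = 66472.83
Import duty = 66472.83 × 14% = 9306.20
Buyer bears (A): 1536.48 + 454.63 + 501.80 + 118.48 + 1063.96 = 3675.35
Landed cost (A) = invoice 64481.72 + 3675.35 + duty 9306.20 = 77463.27
Supplier B (FCA):
CIF value = FCA price + origin terminal + freight + insurance = 57461.59 + 919.15 + 1536.48 + 454.63 = 60371.85
Import duty = 60371.85 × 14% = 8452.06
Buyer bears (B): 919.15 + 1536.48 + 454.63 + 501.80 + 118.48 + 1063.96 = 4594.50
Landed cost (B) = invoice 57461.59 + 4594.50 + duty 8452.06 = 70508.15
Difference = |77463.27 − 70508.15| = 6955.12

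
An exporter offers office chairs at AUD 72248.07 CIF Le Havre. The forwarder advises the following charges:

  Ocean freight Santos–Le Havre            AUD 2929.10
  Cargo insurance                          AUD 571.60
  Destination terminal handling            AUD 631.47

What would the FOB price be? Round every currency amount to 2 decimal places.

Not relevant to the conversion: destination terminal — on the buyer under both terms; not part of either seller's price.
From CIF to FOB, the seller no longer bears: freight, insurance.
FOB price = 72248.07 − 2929.10 − 571.60 = 68747.37

FOB price: AUD 68747.37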